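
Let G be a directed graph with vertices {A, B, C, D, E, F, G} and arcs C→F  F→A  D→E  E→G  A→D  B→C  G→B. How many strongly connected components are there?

1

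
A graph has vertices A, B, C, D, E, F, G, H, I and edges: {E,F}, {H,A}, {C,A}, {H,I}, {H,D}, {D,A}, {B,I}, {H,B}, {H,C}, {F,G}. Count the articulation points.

2

Removing F increases the component count from 2 to 3, so F is a cut vertex.
Removing H increases the component count from 2 to 3, so H is a cut vertex.
By contrast removing D leaves 2 components; it is not a cut vertex. No other vertex is a cut vertex either.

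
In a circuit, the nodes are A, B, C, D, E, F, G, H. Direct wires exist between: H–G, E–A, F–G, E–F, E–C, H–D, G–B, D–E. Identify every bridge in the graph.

A-E, B-G, C-E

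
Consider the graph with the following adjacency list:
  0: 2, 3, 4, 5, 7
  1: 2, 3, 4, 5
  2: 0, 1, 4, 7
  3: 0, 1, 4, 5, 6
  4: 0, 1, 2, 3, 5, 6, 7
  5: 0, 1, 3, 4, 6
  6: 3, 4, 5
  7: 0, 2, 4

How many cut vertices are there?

Removing 4, for instance, still leaves 1 component. No single vertex removal increases the component count — the graph has no articulation points.

0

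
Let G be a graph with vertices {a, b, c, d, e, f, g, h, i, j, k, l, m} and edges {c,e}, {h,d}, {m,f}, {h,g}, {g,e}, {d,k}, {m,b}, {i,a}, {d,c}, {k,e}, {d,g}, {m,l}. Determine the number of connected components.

j is isolated — a component by itself.
Starting from a we can reach a, i. That is one component of size 2.
Starting from b we can reach b, f, l, m. That is one component of size 4.
Starting from c we can reach c, d, e, g, h, k. That is one component of size 6.
Total: 4 components.

4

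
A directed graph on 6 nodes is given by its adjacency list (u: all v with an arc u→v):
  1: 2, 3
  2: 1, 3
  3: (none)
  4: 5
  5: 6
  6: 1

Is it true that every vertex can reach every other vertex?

There is no directed path from 1 to 4, so the graph is not strongly connected.

No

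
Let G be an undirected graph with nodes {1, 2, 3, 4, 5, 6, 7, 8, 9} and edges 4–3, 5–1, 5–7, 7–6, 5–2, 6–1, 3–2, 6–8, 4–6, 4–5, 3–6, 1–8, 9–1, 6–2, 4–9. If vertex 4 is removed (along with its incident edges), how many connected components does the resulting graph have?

1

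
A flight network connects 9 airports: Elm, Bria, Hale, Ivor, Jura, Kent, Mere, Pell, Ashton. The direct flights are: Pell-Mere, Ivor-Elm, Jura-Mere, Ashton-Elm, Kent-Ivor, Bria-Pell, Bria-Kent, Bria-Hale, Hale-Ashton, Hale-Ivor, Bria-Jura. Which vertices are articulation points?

Bria

Removing Bria increases the component count from 1 to 2, so Bria is a cut vertex.
By contrast removing Ivor leaves 1 component; it is not a cut vertex. No other vertex is a cut vertex either.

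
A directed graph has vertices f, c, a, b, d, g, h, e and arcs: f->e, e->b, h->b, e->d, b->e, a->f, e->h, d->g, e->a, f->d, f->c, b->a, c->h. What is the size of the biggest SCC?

6

{a, b, c, e, f, h} are all mutually reachable — one SCC of size 6.
{g} is an SCC by itself.
{d} is an SCC by itself.
The largest has 6 vertices.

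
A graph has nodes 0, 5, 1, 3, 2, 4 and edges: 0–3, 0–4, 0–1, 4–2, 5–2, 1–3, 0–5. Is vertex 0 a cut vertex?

Yes

Deleting 0 raises the number of components from 1 to 2, so 0 is a cut vertex.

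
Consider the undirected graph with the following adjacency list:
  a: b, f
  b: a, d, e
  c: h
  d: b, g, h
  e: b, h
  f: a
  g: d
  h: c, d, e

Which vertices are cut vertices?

Removing a increases the component count from 1 to 2, so a is a cut vertex.
Removing b increases the component count from 1 to 2, so b is a cut vertex.
Removing d increases the component count from 1 to 2, so d is a cut vertex.
Likewise h is a cut vertex.
By contrast removing e leaves 1 component; it is not a cut vertex. No other vertex is a cut vertex either.

a, b, d, h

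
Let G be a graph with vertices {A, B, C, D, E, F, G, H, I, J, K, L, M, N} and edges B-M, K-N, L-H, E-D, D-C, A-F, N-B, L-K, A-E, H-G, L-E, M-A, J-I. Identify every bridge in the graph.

The edges on the cycle L-K-N-B-M-A-E-L are not bridges since each lies on that cycle.
But removing F-A disconnects F from A; removing E-D disconnects E from D; removing C-D disconnects C from D; removing H-G disconnects H from G — these are bridges.
In total 6 edges are bridges.

A-F, C-D, D-E, G-H, H-L, I-J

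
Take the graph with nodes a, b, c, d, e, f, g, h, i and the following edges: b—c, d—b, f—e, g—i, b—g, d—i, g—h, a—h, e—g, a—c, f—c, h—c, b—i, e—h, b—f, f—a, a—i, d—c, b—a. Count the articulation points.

0

Removing d, for instance, still leaves 1 component. No single vertex removal increases the component count — the graph has no articulation points.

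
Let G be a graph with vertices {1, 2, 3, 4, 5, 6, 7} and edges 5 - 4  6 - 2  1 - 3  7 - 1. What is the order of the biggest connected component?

Starting from 4 we can reach 4, 5. That is one component of size 2.
Starting from 2 we can reach 2, 6. That is one component of size 2.
Starting from 1 we can reach 1, 3, 7. That is one component of size 3.
The largest has 3 vertices.

3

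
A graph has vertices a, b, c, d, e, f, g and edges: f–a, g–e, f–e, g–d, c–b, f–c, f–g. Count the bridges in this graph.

4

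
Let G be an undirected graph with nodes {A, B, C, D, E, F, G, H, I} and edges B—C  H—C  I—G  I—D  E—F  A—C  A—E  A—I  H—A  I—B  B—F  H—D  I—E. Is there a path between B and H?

From B we can reach A, B, C, D, E, F, G, H, I, which includes H.

Yes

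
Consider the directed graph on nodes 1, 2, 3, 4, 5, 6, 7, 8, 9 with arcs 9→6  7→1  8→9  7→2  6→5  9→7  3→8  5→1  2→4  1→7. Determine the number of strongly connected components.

{1, 7} are all mutually reachable — one SCC of size 2.
{6} is an SCC by itself.
{3} is an SCC by itself.
{5} is an SCC by itself.
{9} is an SCC by itself.
(and 3 more singleton SCCs)
That gives 8 strongly connected components.

8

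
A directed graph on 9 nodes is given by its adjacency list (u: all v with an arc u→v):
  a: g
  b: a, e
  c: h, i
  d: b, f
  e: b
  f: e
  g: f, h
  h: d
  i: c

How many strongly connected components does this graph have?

2

{a, b, d, e, f, g, h} are all mutually reachable — one SCC of size 7.
{c, i} are all mutually reachable — one SCC of size 2.
That gives 2 strongly connected components.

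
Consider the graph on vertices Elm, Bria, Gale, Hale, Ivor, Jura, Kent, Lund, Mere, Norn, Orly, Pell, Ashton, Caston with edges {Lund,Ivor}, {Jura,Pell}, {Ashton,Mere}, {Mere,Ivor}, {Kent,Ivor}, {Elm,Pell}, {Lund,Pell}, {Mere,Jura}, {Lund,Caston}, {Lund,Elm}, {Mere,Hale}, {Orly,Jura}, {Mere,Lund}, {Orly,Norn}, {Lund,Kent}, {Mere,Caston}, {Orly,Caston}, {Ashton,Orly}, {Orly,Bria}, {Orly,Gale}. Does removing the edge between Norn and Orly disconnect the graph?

Removing Norn - Orly leaves no path between Norn and Orly: the component count goes from 1 to 2. So it is a bridge.

Yes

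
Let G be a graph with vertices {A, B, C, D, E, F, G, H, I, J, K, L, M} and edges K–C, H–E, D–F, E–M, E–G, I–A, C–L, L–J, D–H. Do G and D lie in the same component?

Yes

From G we can reach D, E, F, G, H, M, which includes D.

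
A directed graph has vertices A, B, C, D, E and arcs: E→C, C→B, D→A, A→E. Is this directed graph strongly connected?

No

There is no directed path from B to C, so the graph is not strongly connected.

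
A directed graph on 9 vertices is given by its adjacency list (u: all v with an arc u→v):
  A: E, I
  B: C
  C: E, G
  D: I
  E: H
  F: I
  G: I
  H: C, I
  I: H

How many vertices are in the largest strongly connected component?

5

{C, E, G, H, I} are all mutually reachable — one SCC of size 5.
{D} is an SCC by itself.
{B} is an SCC by itself.
{F} is an SCC by itself.
{A} is an SCC by itself.
The largest has 5 vertices.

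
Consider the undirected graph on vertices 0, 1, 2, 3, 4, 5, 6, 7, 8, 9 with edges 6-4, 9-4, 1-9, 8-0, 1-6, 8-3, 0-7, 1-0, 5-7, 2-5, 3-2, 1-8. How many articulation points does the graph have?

Removing 1 increases the component count from 1 to 2, so 1 is a cut vertex.
By contrast removing 8 leaves 1 component; it is not a cut vertex. No other vertex is a cut vertex either.

1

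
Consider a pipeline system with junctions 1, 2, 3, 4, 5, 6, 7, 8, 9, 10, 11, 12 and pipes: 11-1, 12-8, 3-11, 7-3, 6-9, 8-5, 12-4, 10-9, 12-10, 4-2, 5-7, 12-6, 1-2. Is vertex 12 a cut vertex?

Yes

Deleting 12 raises the number of components from 1 to 2, so 12 is a cut vertex.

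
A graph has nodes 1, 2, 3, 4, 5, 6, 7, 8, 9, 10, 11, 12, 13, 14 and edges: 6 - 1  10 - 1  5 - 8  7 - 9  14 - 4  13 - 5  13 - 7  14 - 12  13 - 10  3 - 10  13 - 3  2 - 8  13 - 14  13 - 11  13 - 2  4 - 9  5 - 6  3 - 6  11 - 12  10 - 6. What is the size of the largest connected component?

Starting from 1 we can reach 1, 2, 3, 4, 5, 6, 7, 8, 9, 10, 11, 12, 13, 14. That is one component of size 14.
The largest has 14 vertices.

14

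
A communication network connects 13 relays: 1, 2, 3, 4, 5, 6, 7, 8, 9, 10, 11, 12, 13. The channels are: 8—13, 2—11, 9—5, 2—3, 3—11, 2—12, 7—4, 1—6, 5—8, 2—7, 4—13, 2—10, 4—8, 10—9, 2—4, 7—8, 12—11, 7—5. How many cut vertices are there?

Removing 2 increases the component count from 2 to 3, so 2 is a cut vertex.
By contrast removing 6 leaves 2 components; it is not a cut vertex. No other vertex is a cut vertex either.

1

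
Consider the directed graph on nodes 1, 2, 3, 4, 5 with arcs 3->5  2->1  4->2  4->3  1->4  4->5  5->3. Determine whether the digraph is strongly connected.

No

There is no directed path from 3 to 2, so the graph is not strongly connected.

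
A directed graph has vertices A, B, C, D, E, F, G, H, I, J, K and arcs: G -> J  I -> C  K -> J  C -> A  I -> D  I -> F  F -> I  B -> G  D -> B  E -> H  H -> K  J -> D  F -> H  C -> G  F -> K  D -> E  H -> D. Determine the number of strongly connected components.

4

{B, D, E, G, H, J, K} are all mutually reachable — one SCC of size 7.
{F, I} are all mutually reachable — one SCC of size 2.
{C} is an SCC by itself.
{A} is an SCC by itself.
That gives 4 strongly connected components.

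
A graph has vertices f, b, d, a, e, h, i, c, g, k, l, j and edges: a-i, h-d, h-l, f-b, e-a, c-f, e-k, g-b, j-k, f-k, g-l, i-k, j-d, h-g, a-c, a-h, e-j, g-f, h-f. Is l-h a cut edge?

No

After removing l-h, the path l-g-h still connects them, so the edge is not a bridge.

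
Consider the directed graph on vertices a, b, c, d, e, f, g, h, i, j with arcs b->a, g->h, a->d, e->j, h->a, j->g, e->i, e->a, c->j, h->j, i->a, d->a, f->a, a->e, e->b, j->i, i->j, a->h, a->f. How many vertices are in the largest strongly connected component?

{a, b, d, e, f, g, h, i, j} are all mutually reachable — one SCC of size 9.
{c} is an SCC by itself.
The largest has 9 vertices.

9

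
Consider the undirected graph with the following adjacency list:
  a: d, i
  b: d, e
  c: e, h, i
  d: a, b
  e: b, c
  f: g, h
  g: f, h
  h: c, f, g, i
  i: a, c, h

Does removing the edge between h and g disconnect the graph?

No

After removing h-g, the path h-f-g still connects them, so the edge is not a bridge.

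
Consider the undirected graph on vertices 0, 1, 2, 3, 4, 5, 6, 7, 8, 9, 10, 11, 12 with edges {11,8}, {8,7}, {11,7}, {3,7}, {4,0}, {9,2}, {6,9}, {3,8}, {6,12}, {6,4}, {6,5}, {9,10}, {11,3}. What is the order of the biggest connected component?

8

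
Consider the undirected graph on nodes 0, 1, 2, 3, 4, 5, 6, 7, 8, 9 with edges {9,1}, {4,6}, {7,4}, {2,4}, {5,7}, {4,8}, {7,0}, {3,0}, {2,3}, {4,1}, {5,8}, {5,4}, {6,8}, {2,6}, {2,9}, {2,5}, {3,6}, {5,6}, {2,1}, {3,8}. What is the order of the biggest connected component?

Starting from 0 we can reach 0, 1, 2, 3, 4, 5, 6, 7, 8, 9. That is one component of size 10.
The largest has 10 vertices.

10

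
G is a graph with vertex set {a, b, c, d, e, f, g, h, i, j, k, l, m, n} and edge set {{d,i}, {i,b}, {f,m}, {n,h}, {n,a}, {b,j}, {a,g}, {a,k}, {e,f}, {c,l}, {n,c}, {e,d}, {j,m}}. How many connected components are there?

2

Starting from a we can reach a, c, g, h, k, l, n. That is one component of size 7.
Starting from b we can reach b, d, e, f, i, j, m. That is one component of size 7.
Total: 2 components.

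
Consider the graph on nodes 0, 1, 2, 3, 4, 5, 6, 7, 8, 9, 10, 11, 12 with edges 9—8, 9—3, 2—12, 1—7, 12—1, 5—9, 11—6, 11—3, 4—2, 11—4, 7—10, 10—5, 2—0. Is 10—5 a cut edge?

No

After removing 10—5, the path 10-7-1-12-2-4-11-3-9-5 still connects them, so the edge is not a bridge.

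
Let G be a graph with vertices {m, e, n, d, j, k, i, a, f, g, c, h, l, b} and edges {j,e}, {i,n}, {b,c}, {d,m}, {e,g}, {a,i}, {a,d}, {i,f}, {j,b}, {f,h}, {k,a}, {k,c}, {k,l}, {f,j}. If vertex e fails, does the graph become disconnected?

Yes

Deleting e raises the number of components from 1 to 2, so e is a cut vertex.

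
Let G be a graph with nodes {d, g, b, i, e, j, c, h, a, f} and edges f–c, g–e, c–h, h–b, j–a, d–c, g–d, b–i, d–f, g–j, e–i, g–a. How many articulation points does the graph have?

1

Removing g increases the component count from 1 to 2, so g is a cut vertex.
By contrast removing e leaves 1 component; it is not a cut vertex. No other vertex is a cut vertex either.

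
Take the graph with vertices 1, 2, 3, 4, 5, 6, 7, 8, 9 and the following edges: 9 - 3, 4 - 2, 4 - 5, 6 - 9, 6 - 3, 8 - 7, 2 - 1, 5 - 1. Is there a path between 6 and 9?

Yes

From 6 we can reach 3, 6, 9, which includes 9.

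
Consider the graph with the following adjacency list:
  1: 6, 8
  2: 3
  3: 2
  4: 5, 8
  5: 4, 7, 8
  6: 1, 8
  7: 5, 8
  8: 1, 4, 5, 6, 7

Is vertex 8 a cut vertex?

Yes

Deleting 8 raises the number of components from 2 to 3, so 8 is a cut vertex.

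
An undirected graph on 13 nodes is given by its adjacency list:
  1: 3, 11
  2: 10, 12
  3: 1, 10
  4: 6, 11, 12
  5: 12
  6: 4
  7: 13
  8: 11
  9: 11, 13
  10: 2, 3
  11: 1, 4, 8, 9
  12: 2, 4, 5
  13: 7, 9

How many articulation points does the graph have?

5

Removing 4 increases the component count from 1 to 2, so 4 is a cut vertex.
Removing 9 increases the component count from 1 to 2, so 9 is a cut vertex.
Removing 11 increases the component count from 1 to 3, so 11 is a cut vertex.
Likewise 12, 13 are cut vertices.
By contrast removing 5 leaves 1 component; it is not a cut vertex. No other vertex is a cut vertex either.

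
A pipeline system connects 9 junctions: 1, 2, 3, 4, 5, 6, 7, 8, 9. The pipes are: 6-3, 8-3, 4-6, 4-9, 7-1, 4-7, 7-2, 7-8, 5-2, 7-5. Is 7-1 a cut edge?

Removing 7-1 leaves no path between 7 and 1: the component count goes from 1 to 2. So it is a bridge.

Yes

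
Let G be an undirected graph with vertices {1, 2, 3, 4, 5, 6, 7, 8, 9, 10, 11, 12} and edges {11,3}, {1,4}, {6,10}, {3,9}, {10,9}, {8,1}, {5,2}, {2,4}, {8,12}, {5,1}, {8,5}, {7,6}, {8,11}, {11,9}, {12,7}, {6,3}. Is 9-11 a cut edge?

No

After removing 9-11, the path 9-3-11 still connects them, so the edge is not a bridge.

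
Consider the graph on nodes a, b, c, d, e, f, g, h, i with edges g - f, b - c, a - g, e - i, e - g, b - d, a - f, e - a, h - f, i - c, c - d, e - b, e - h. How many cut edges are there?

The edges on the cycle e-a-g-e are not bridges since each lies on that cycle.
Every edge lies on some cycle, so there are no bridges.

0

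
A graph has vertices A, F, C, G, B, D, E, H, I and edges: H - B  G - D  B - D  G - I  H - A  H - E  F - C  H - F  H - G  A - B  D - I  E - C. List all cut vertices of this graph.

H

Removing H increases the component count from 1 to 2, so H is a cut vertex.
By contrast removing A leaves 1 component; it is not a cut vertex. No other vertex is a cut vertex either.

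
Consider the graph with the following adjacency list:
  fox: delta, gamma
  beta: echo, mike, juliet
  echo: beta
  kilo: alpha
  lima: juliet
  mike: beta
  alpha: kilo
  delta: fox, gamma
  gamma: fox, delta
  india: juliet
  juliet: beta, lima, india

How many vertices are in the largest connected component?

Starting from kilo we can reach kilo, alpha. That is one component of size 2.
Starting from fox we can reach fox, delta, gamma. That is one component of size 3.
Starting from beta we can reach beta, echo, lima, mike, india, juliet. That is one component of size 6.
The largest has 6 vertices.

6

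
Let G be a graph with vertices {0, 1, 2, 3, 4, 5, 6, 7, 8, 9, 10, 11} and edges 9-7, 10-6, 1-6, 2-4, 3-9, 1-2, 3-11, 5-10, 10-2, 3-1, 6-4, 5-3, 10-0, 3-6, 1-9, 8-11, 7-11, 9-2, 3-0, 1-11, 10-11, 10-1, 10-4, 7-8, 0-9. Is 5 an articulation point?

No

Deleting 5 leaves 1 component (was 1) (its neighbors 3, 10 remain connected to each other), so 5 is not a cut vertex.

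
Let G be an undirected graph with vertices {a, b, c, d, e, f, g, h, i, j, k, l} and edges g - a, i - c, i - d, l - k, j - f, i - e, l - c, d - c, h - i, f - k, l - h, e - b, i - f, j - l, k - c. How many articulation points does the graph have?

Removing e increases the component count from 2 to 3, so e is a cut vertex.
Removing i increases the component count from 2 to 3, so i is a cut vertex.
By contrast removing l leaves 2 components; it is not a cut vertex. No other vertex is a cut vertex either.

2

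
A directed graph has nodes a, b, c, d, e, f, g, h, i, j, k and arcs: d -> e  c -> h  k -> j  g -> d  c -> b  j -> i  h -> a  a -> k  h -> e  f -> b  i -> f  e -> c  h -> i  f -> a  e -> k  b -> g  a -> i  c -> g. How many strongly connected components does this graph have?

1

{a, b, c, d, e, f, g, h, i, j, k} are all mutually reachable — one SCC of size 11.
That gives 1 strongly connected component.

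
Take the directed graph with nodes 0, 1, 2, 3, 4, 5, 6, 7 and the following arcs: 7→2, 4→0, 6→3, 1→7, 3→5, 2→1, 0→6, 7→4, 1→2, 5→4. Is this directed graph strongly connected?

No

There is no directed path from 0 to 2, so the graph is not strongly connected.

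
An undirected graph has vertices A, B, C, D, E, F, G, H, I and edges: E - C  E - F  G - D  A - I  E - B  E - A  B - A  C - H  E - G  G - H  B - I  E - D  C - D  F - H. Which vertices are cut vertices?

E

Removing E increases the component count from 1 to 2, so E is a cut vertex.
By contrast removing B leaves 1 component; it is not a cut vertex. No other vertex is a cut vertex either.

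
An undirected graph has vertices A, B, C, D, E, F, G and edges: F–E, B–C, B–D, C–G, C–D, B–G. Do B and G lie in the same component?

From B we can reach B, C, D, G, which includes G.

Yes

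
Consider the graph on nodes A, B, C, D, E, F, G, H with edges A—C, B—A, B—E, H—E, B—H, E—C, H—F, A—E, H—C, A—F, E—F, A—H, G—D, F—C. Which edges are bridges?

The edges on the cycle B-A-H-B are not bridges since each lies on that cycle.
But removing G—D disconnects G from D — this is a bridge.

D-G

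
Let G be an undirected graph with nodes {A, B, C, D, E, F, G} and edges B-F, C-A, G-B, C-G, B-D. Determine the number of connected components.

E is isolated — a component by itself.
Starting from A we can reach A, B, C, D, F, G. That is one component of size 6.
Total: 2 components.

2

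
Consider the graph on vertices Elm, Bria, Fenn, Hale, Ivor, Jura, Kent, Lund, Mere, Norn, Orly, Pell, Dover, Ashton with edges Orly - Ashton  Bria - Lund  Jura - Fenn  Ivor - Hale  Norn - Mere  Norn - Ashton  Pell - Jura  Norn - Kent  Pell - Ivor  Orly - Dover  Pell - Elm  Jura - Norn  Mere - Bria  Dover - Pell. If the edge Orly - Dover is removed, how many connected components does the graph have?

1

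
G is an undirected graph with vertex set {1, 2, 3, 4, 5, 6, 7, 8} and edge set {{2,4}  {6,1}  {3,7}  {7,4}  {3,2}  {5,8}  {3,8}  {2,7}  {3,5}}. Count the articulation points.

Removing 3 increases the component count from 2 to 3, so 3 is a cut vertex.
By contrast removing 5 leaves 2 components; it is not a cut vertex. No other vertex is a cut vertex either.

1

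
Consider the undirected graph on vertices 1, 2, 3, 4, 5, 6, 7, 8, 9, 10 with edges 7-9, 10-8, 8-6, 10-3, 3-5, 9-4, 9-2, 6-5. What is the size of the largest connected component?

1 is isolated — a component by itself.
Starting from 2 we can reach 2, 4, 7, 9. That is one component of size 4.
Starting from 3 we can reach 3, 5, 6, 8, 10. That is one component of size 5.
The largest has 5 vertices.

5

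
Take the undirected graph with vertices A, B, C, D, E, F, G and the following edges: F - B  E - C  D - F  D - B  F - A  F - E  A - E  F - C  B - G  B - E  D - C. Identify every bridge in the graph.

B-G

The edges on the cycle F-A-E-F are not bridges since each lies on that cycle.
But removing G - B disconnects G from B — this is a bridge.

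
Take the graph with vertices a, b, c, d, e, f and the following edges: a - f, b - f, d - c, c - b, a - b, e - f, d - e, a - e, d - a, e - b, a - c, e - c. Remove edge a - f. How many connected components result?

1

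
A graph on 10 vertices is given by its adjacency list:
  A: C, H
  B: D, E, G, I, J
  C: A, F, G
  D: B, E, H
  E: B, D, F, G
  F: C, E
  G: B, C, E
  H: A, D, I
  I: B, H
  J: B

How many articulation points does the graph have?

1

Removing B increases the component count from 1 to 2, so B is a cut vertex.
By contrast removing E leaves 1 component; it is not a cut vertex. No other vertex is a cut vertex either.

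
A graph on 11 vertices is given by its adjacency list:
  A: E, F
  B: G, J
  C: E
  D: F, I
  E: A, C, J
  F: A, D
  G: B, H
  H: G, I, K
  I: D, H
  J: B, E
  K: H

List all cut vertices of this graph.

Removing E increases the component count from 1 to 2, so E is a cut vertex.
Removing H increases the component count from 1 to 2, so H is a cut vertex.
By contrast removing K leaves 1 component; it is not a cut vertex. No other vertex is a cut vertex either.

E, H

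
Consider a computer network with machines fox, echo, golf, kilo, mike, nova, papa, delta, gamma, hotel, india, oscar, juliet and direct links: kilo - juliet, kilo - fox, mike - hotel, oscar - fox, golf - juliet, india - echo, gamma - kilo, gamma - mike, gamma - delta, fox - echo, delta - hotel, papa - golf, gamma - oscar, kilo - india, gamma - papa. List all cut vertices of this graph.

Removing gamma increases the component count from 2 to 3, so gamma is a cut vertex.
By contrast removing delta leaves 2 components; it is not a cut vertex. No other vertex is a cut vertex either.

gamma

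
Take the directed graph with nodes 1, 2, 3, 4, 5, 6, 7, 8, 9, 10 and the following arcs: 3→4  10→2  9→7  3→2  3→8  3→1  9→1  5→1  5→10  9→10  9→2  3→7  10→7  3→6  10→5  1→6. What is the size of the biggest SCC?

2

{5, 10} are all mutually reachable — one SCC of size 2.
{4} is an SCC by itself.
{3} is an SCC by itself.
{6} is an SCC by itself.
{2} is an SCC by itself.
(and 4 more singleton SCCs)
The largest has 2 vertices.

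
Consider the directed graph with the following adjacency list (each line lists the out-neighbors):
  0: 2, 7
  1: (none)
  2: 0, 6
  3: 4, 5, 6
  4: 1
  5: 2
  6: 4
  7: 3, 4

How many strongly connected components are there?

4

{0, 2, 3, 5, 7} are all mutually reachable — one SCC of size 5.
{4} is an SCC by itself.
{6} is an SCC by itself.
{1} is an SCC by itself.
That gives 4 strongly connected components.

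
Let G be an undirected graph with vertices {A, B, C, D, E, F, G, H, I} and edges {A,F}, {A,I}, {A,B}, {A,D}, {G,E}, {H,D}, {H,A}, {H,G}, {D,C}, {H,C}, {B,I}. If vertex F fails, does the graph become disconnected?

Deleting F leaves 1 component (was 1), so F is not a cut vertex.

No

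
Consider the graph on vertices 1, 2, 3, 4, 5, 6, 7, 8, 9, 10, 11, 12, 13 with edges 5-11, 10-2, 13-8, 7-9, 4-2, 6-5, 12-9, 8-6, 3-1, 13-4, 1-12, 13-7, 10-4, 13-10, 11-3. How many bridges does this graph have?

The edges on the cycle 13-10-2-4-13 are not bridges since each lies on that cycle.
Every edge lies on some cycle, so there are no bridges.

0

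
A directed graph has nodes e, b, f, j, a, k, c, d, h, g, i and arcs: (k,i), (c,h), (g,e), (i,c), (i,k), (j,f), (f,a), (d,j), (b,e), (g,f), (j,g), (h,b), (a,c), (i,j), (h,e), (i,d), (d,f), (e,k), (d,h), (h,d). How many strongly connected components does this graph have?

{a, b, c, d, e, f, g, h, i, j, k} are all mutually reachable — one SCC of size 11.
That gives 1 strongly connected component.

1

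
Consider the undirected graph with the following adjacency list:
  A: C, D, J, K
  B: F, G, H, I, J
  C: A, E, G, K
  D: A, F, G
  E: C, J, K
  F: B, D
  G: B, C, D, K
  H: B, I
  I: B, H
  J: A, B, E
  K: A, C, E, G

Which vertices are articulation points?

Removing B increases the component count from 1 to 2, so B is a cut vertex.
By contrast removing H leaves 1 component; it is not a cut vertex. No other vertex is a cut vertex either.

B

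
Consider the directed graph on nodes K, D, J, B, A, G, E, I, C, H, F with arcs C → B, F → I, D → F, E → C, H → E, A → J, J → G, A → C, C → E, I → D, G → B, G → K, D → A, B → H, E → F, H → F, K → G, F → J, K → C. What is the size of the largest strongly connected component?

11

{A, B, C, D, E, F, G, H, I, J, K} are all mutually reachable — one SCC of size 11.
The largest has 11 vertices.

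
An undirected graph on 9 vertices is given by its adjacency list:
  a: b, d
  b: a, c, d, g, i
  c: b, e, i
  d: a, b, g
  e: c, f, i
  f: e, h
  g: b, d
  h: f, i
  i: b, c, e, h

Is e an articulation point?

No

Deleting e leaves 1 component (was 1) (its neighbors c, f, i remain connected to each other), so e is not a cut vertex.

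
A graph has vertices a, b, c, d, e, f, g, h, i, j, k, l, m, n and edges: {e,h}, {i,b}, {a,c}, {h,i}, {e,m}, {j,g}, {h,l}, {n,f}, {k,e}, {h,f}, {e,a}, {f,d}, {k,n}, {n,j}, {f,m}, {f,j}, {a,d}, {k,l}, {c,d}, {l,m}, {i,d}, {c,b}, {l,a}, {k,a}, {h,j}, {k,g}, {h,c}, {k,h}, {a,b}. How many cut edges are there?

The edges on the cycle k-e-m-f-n-k are not bridges since each lies on that cycle.
Every edge lies on some cycle, so there are no bridges.

0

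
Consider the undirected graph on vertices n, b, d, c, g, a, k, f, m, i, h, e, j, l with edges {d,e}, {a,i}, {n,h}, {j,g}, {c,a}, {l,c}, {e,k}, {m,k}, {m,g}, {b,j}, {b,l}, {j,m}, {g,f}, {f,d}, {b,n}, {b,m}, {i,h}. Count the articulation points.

1

Removing b increases the component count from 1 to 2, so b is a cut vertex.
By contrast removing i leaves 1 component; it is not a cut vertex. No other vertex is a cut vertex either.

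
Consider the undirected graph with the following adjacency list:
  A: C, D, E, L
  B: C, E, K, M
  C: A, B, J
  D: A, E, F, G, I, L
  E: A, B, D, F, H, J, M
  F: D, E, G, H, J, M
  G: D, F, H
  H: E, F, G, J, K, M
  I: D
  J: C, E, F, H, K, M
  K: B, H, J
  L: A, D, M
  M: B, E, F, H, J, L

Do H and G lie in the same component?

Yes

From H we can reach A, B, C, D, E, F, G, H, I, J, K, L, M, which includes G.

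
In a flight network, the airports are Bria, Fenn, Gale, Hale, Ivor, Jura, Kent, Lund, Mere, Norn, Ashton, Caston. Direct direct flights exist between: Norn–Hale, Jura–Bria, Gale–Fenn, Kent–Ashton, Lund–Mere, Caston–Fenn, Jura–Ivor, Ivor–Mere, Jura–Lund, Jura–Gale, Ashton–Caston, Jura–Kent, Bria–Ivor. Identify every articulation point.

Removing Jura increases the component count from 2 to 3, so Jura is a cut vertex.
By contrast removing Mere leaves 2 components; it is not a cut vertex. No other vertex is a cut vertex either.

Jura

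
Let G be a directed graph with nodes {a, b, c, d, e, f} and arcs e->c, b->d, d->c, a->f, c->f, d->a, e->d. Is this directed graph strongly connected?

No

There is no directed path from e to b, so the graph is not strongly connected.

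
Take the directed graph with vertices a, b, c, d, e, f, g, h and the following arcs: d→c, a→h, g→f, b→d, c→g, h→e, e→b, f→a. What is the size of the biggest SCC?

8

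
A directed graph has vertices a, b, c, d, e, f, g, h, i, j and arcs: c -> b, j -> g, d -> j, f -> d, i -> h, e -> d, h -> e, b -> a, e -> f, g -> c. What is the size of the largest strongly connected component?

{i} is an SCC by itself.
{j} is an SCC by itself.
{h} is an SCC by itself.
{d} is an SCC by itself.
{f} is an SCC by itself.
(and 5 more singleton SCCs)
The largest has 1 vertex.

1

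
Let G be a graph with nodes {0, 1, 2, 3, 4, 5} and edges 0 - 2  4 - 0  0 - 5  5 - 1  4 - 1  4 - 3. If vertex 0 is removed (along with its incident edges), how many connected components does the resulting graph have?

With 0 gone, the remaining components are: {2}; {1, 3, 4, 5}.
That is 2 components.

2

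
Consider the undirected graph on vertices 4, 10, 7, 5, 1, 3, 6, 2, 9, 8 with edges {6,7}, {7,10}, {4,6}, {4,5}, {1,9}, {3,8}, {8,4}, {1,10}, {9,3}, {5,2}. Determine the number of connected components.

1

Starting from 1 we can reach 1, 2, 3, 4, 5, 6, 7, 8, 9, 10. That is one component of size 10.
Total: 1 component.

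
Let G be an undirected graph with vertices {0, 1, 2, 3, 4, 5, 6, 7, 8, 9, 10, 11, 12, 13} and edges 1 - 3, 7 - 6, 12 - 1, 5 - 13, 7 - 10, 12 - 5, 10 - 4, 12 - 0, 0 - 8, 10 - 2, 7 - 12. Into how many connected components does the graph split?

3

9 is isolated — a component by itself.
11 is isolated — a component by itself.
Starting from 0 we can reach 0, 1, 2, 3, 4, 5, 6, 7, 8, 10, 12, 13. That is one component of size 12.
Total: 3 components.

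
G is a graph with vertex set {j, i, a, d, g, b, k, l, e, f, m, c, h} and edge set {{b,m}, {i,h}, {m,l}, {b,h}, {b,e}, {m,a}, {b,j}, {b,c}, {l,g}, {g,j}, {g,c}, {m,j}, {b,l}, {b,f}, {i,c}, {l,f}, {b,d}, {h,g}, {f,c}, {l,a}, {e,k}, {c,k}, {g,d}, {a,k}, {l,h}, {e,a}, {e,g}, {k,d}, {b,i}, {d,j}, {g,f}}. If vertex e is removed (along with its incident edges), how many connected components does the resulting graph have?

With e gone, the remaining components are: {a, b, c, d, f, g, h, i, j, k, l, m}.
That is 1 component.

1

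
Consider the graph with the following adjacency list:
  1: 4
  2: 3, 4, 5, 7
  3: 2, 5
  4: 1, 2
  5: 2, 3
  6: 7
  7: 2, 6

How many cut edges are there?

The edges on the cycle 3-5-2-3 are not bridges since each lies on that cycle.
But removing 2-4 disconnects 2 from 4; removing 4-1 disconnects 4 from 1; removing 2-7 disconnects 2 from 7; removing 7-6 disconnects 7 from 6 — these are bridges.
That makes 4 bridges.

4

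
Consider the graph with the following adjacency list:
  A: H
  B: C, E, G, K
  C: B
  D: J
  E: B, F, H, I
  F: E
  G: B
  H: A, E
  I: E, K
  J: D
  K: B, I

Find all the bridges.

The edges on the cycle E-B-K-I-E are not bridges since each lies on that cycle.
But removing J-D disconnects J from D; removing A-H disconnects A from H; removing B-G disconnects B from G; removing B-C disconnects B from C — these are bridges.
In total 6 edges are bridges.

A-H, B-C, B-G, D-J, E-F, E-H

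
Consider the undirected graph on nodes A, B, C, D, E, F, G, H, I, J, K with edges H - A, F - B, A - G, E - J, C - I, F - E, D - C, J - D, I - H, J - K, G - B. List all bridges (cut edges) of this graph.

J-K

The edges on the cycle F-E-J-D-C-I-H-A-G-B-F are not bridges since each lies on that cycle.
But removing J - K disconnects J from K — this is a bridge.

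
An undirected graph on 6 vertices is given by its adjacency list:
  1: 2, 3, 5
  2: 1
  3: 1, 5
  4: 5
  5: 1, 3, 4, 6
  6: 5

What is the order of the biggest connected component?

Starting from 1 we can reach 1, 2, 3, 4, 5, 6. That is one component of size 6.
The largest has 6 vertices.

6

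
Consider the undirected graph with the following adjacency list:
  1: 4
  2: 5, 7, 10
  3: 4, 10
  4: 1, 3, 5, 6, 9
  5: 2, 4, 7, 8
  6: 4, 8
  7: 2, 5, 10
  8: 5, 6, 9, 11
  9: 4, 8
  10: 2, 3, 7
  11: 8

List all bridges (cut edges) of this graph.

The edges on the cycle 4-5-7-2-10-3-4 are not bridges since each lies on that cycle.
But removing 4-1 disconnects 4 from 1; removing 8-11 disconnects 8 from 11 — these are bridges.

1-4, 11-8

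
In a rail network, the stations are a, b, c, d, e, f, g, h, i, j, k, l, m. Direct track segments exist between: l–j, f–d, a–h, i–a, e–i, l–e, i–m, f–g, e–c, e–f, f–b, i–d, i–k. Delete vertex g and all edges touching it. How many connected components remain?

With g gone, the remaining components are: {a, b, c, d, e, f, h, i, j, k, l, m}.
That is 1 component.

1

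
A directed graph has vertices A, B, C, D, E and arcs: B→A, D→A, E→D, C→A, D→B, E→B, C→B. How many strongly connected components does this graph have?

5

{E} is an SCC by itself.
{B} is an SCC by itself.
{C} is an SCC by itself.
{D} is an SCC by itself.
{A} is an SCC by itself.
That gives 5 strongly connected components.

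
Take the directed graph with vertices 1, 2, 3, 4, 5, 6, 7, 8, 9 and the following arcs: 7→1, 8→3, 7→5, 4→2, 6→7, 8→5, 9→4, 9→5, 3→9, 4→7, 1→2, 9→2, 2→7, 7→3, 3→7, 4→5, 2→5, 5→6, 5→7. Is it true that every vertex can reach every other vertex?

There is no directed path from 3 to 8, so the graph is not strongly connected.

No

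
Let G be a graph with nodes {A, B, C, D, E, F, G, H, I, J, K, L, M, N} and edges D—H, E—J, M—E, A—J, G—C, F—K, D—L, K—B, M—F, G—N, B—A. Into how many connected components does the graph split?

I is isolated — a component by itself.
Starting from D we can reach D, H, L. That is one component of size 3.
Starting from C we can reach C, G, N. That is one component of size 3.
Starting from A we can reach A, B, E, F, J, K, M. That is one component of size 7.
Total: 4 components.

4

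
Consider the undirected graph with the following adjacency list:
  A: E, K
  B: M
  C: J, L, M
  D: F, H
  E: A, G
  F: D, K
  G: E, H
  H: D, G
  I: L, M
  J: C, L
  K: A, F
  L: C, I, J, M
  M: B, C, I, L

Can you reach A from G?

From G we can reach A, D, E, F, G, H, K, which includes A.

Yes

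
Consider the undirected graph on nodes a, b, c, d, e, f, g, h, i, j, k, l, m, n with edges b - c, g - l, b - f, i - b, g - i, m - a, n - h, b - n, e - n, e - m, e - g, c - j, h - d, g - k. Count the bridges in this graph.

The edges on the cycle e-g-i-b-n-e are not bridges since each lies on that cycle.
But removing g - l disconnects g from l; removing g - k disconnects g from k; removing n - h disconnects n from h; removing e - m disconnects e from m — these are bridges.
In total 9 edges are bridges.

9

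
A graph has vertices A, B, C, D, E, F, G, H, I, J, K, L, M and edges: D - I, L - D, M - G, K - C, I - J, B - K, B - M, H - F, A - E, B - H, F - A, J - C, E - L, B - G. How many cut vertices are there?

Removing B increases the component count from 1 to 2, so B is a cut vertex.
By contrast removing M leaves 1 component; it is not a cut vertex. No other vertex is a cut vertex either.

1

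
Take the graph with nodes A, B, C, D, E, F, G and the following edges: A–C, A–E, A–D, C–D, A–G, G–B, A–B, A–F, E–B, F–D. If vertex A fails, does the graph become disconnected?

Deleting A raises the number of components from 1 to 2, so A is a cut vertex.

Yes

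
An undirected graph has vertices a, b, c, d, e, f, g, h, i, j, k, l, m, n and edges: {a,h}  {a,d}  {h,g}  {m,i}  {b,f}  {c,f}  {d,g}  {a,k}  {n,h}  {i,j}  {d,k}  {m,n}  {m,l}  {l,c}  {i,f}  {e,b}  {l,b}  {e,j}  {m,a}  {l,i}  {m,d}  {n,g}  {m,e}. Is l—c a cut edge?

No

After removing l—c, the path l-i-f-c still connects them, so the edge is not a bridge.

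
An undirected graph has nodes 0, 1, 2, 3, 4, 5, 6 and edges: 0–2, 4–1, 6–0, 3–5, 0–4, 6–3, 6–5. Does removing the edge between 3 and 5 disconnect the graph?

After removing 3–5, the path 3-6-5 still connects them, so the edge is not a bridge.

No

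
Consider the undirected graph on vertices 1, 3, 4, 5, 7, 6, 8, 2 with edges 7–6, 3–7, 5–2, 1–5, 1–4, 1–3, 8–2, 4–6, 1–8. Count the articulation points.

Removing 1 increases the component count from 1 to 2, so 1 is a cut vertex.
By contrast removing 5 leaves 1 component; it is not a cut vertex. No other vertex is a cut vertex either.

1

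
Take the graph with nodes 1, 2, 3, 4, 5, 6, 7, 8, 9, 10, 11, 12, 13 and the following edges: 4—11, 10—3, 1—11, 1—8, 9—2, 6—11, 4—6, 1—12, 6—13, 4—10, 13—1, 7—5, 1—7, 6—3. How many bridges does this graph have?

The edges on the cycle 4-10-3-6-4 are not bridges since each lies on that cycle.
But removing 9—2 disconnects 9 from 2; removing 12—1 disconnects 12 from 1; removing 1—7 disconnects 1 from 7; removing 1—8 disconnects 1 from 8 — these are bridges.
In total 5 edges are bridges.

5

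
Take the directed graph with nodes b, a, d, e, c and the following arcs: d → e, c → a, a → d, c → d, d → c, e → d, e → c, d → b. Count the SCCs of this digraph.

2

{a, c, d, e} are all mutually reachable — one SCC of size 4.
{b} is an SCC by itself.
That gives 2 strongly connected components.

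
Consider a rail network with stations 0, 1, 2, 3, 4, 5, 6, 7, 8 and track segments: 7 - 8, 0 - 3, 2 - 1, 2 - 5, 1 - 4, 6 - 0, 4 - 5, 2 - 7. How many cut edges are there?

4

The edges on the cycle 2-1-4-5-2 are not bridges since each lies on that cycle.
But removing 7 - 8 disconnects 7 from 8; removing 6 - 0 disconnects 6 from 0; removing 2 - 7 disconnects 2 from 7; removing 3 - 0 disconnects 3 from 0 — these are bridges.
That makes 4 bridges.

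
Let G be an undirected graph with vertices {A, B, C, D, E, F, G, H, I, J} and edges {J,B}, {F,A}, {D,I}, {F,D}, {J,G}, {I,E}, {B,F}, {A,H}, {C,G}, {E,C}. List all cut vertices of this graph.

Removing A increases the component count from 1 to 2, so A is a cut vertex.
Removing F increases the component count from 1 to 2, so F is a cut vertex.
By contrast removing D leaves 1 component; it is not a cut vertex. No other vertex is a cut vertex either.

A, F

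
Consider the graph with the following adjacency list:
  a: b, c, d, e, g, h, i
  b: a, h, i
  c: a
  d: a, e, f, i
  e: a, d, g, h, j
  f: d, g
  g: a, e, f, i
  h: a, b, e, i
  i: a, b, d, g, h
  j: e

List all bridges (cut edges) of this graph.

The edges on the cycle e-d-a-e are not bridges since each lies on that cycle.
But removing j-e disconnects j from e; removing c-a disconnects c from a — these are bridges.

a-c, e-j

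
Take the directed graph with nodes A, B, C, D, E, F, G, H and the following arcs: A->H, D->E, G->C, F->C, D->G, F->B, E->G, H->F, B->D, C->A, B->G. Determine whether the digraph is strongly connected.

From F we can reach every vertex (A, B, C, D, E, F, G, H), and every vertex can reach F (A, B, C, D, E, F, G, H). So the whole graph is one strongly connected component.

Yes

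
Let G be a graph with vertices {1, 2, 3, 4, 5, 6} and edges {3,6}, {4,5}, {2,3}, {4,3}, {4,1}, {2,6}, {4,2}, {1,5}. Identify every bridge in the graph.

The edges on the cycle 4-1-5-4 are not bridges since each lies on that cycle.
Every edge lies on some cycle, so there are no bridges.

none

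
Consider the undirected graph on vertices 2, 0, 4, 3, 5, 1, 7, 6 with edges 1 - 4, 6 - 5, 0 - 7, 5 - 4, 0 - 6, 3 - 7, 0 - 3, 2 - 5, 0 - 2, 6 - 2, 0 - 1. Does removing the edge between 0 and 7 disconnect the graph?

No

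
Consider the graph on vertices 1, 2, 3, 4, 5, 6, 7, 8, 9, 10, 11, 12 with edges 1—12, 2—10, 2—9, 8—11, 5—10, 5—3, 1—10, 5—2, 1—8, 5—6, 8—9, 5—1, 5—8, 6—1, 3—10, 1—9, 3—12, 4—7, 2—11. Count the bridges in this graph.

1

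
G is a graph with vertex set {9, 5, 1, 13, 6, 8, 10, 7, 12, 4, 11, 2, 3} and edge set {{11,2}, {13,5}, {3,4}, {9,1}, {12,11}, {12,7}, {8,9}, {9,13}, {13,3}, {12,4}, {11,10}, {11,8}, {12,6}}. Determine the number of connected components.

1

Starting from 1 we can reach 1, 2, 3, 4, 5, 6, 7, 8, 9, 10, 11, 12, 13. That is one component of size 13.
Total: 1 component.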